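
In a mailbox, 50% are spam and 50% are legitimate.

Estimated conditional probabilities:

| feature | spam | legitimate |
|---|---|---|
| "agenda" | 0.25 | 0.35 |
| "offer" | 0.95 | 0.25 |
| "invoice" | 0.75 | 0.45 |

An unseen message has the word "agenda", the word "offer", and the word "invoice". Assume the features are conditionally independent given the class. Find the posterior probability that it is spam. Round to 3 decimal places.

0.819

spam: 0.5 × 0.25 × 0.95 × 0.75 = 0.0890625
legitimate: 0.5 × 0.35 × 0.25 × 0.45 = 0.0196875
P(spam | x) = 0.0890625 / 0.10875 ≈ 0.819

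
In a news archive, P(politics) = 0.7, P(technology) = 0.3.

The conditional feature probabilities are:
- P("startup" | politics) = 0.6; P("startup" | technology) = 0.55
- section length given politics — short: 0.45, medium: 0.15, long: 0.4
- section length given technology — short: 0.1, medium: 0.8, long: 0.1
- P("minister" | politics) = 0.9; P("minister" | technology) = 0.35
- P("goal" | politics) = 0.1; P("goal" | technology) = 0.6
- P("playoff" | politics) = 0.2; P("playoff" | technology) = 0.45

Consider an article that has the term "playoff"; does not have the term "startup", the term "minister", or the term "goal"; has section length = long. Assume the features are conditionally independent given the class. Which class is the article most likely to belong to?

politics

politics: 0.7 × (1−0.6) × 0.4 × (1−0.9) × (1−0.1) × 0.2 = 0.002016
technology: 0.3 × (1−0.55) × 0.1 × (1−0.35) × (1−0.6) × 0.45 = 0.0015795
Highest score → politics.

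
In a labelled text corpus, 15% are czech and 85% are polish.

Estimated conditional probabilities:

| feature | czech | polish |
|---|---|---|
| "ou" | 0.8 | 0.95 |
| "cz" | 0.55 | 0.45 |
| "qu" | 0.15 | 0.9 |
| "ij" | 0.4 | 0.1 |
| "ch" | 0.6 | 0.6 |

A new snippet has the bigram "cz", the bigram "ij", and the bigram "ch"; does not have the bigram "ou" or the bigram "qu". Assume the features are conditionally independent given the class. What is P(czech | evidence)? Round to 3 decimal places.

czech: 0.15 × (1−0.8) × 0.55 × (1−0.15) × 0.4 × 0.6 = 0.003366
polish: 0.85 × (1−0.95) × 0.45 × (1−0.9) × 0.1 × 0.6 = 0.00011475
P(czech | x) = 0.003366 / 0.00348075 ≈ 0.967

0.967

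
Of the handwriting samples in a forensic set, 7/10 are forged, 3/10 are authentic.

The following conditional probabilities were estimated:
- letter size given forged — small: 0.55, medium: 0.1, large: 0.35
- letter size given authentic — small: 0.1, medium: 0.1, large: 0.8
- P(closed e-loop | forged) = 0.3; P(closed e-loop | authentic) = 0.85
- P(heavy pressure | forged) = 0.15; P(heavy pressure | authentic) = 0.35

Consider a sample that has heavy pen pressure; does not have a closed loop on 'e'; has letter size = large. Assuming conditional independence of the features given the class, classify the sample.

forged

forged: 0.7 × 0.35 × (1−0.3) × 0.15 = 0.025725
authentic: 0.3 × 0.8 × (1−0.85) × 0.35 = 0.0126
Highest score → forged.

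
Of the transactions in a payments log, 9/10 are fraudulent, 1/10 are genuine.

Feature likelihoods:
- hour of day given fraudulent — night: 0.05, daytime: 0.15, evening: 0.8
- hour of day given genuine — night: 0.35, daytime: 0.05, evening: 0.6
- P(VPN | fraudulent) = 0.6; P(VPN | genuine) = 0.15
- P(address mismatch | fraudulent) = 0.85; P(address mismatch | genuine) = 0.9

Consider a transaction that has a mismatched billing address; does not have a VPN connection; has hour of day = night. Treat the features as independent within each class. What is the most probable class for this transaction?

fraudulent: 0.9 × 0.05 × (1−0.6) × 0.85 = 0.0153
genuine: 0.1 × 0.35 × (1−0.15) × 0.9 = 0.026775
Highest score → genuine.

genuine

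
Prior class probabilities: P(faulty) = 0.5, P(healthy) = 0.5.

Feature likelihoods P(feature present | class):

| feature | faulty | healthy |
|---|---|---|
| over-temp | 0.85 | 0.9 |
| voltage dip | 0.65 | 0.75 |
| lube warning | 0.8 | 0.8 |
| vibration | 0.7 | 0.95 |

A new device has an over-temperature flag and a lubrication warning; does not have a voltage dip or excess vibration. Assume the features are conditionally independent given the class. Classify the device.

faulty

faulty: 0.5 × 0.85 × (1−0.65) × 0.8 × (1−0.7) = 0.0357
healthy: 0.5 × 0.9 × (1−0.75) × 0.8 × (1−0.95) = 0.0045
Highest score → faulty.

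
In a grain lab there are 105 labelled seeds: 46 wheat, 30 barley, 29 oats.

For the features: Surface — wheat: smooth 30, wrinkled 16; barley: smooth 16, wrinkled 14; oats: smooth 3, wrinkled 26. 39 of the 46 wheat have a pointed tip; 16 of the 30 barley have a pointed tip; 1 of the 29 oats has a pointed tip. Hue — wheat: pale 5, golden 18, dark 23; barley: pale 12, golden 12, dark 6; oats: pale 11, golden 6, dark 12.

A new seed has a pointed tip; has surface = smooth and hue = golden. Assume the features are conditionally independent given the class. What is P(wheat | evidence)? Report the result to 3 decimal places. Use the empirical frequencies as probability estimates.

wheat: (46/105) × (30/46) × (39/46) × (18/46) ≈ 0.094788
barley: (30/105) × (16/30) × (16/30) × (12/30) ≈ 0.0325079
oats: (29/105) × (3/29) × (1/29) × (6/29) ≈ 0.000203839
P(wheat | x) = 0.094788 / 0.127499739 ≈ 0.743

0.743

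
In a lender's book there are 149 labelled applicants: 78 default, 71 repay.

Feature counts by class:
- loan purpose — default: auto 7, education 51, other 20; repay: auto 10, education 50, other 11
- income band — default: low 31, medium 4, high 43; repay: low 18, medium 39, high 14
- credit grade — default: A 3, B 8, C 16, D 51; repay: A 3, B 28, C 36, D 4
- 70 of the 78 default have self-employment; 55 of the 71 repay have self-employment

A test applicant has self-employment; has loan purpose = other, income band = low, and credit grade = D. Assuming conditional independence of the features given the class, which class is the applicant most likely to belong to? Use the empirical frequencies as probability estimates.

default: (78/149) × (20/78) × (31/78) × (51/78) × (70/78) ≈ 0.0313033
repay: (71/149) × (11/71) × (18/71) × (4/71) × (55/71) ≈ 0.00081682
Highest score → default.

default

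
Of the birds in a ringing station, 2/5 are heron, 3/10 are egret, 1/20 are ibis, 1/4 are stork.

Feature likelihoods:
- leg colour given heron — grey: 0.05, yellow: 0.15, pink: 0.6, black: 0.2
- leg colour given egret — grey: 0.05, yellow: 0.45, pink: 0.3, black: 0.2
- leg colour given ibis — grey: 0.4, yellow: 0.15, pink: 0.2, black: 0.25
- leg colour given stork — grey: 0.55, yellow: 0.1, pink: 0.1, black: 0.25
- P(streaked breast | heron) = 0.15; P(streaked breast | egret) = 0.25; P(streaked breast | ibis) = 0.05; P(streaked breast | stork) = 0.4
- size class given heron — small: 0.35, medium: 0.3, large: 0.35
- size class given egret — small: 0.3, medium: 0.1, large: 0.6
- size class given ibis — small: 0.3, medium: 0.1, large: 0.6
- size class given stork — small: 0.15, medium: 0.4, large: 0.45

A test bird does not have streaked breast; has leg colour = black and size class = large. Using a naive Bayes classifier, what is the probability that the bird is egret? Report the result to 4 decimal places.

0.3610

heron: 0.4 × 0.2 × (1−0.15) × 0.35 = 0.0238
egret: 0.3 × 0.2 × (1−0.25) × 0.6 = 0.027
ibis: 0.05 × 0.25 × (1−0.05) × 0.6 = 0.007125
stork: 0.25 × 0.25 × (1−0.4) × 0.45 = 0.016875
P(egret | x) = 0.027 / 0.0748 ≈ 0.3610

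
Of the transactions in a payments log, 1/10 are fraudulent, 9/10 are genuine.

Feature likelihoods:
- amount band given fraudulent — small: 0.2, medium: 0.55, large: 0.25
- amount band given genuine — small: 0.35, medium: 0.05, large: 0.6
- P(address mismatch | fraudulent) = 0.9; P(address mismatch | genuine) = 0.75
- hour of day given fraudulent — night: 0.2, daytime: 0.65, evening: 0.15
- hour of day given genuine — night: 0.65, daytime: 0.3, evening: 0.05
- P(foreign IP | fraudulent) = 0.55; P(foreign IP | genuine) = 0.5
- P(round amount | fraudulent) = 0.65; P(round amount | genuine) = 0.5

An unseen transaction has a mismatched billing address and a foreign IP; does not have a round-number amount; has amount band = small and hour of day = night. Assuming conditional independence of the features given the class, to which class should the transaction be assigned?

fraudulent: 0.1 × 0.2 × 0.9 × 0.2 × 0.55 × (1−0.65) = 0.000693
genuine: 0.9 × 0.35 × 0.75 × 0.65 × 0.5 × (1−0.5) = 0.038390625
Highest score → genuine.

genuine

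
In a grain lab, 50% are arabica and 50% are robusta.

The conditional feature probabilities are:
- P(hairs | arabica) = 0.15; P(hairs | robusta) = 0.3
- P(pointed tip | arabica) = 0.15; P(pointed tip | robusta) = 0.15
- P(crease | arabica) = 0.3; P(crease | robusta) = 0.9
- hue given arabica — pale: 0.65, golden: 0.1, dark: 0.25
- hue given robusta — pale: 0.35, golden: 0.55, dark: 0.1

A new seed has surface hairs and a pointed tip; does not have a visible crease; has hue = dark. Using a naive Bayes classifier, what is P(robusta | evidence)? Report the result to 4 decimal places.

0.1026

arabica: 0.5 × 0.15 × 0.15 × (1−0.3) × 0.25 = 0.00196875
robusta: 0.5 × 0.3 × 0.15 × (1−0.9) × 0.1 = 0.000225
P(robusta | x) = 0.000225 / 0.00219375 ≈ 0.1026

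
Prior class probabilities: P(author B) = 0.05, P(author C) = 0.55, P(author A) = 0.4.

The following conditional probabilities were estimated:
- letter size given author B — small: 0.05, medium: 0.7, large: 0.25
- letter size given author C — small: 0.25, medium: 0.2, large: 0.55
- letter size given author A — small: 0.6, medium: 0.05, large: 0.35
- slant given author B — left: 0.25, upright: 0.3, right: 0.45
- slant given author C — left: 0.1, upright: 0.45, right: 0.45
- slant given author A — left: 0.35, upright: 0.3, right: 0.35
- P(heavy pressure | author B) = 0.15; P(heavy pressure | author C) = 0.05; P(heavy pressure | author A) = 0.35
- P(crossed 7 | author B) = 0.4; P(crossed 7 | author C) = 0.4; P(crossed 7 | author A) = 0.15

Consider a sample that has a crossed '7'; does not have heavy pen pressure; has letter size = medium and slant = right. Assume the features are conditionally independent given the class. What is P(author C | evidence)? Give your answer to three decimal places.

author B: 0.05 × 0.7 × 0.45 × (1−0.15) × 0.4 = 0.005355
author C: 0.55 × 0.2 × 0.45 × (1−0.05) × 0.4 = 0.01881
author A: 0.4 × 0.05 × 0.35 × (1−0.35) × 0.15 = 0.0006825
P(author C | x) = 0.01881 / 0.0248475 ≈ 0.757

0.757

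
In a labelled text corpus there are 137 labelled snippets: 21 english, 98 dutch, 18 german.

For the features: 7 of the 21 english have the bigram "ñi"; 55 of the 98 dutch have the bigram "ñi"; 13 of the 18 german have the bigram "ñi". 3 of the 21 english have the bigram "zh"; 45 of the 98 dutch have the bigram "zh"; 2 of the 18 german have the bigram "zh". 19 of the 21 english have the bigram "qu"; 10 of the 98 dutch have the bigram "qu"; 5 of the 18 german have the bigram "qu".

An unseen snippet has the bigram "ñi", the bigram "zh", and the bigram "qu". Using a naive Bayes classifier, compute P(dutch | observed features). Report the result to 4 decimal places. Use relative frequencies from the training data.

0.6637

english: (21/137) × (7/21) × (3/21) × (19/21) ≈ 0.0066041
dutch: (98/137) × (55/98) × (45/98) × (10/98) ≈ 0.0188106
german: (18/137) × (13/18) × (2/18) × (5/18) ≈ 0.00292872
P(dutch | x) = 0.0188106 / 0.02834342 ≈ 0.6637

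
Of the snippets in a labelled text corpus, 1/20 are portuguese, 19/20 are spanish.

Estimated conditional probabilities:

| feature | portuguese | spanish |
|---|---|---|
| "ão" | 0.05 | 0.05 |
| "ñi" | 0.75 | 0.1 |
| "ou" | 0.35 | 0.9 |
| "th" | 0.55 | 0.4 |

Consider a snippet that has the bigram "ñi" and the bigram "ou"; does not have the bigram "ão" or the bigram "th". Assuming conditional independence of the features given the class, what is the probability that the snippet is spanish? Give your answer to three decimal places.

0.897

portuguese: 0.05 × (1−0.05) × 0.75 × 0.35 × (1−0.55) = 0.0056109375
spanish: 0.95 × (1−0.05) × 0.1 × 0.9 × (1−0.4) = 0.048735
P(spanish | x) = 0.048735 / 0.0543459375 ≈ 0.897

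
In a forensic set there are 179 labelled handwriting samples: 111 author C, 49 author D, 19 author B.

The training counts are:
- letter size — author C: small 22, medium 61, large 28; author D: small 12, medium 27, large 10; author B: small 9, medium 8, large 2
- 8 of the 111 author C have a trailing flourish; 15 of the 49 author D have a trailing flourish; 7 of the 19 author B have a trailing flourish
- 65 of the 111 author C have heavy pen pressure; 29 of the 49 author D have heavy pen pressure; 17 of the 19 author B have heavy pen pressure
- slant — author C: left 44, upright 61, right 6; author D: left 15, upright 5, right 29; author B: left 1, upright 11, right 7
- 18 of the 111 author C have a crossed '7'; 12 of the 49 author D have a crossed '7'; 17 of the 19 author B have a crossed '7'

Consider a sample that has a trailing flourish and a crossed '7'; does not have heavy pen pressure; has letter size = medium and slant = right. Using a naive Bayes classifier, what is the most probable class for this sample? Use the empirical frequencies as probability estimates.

author D

author C: (111/179) × (61/111) × (8/111) × (46/111) × (6/111) × (18/111) ≈ 0.0000892188
author D: (49/179) × (27/49) × (15/49) × (20/49) × (29/49) × (12/49) ≈ 0.00273166
author B: (19/179) × (8/19) × (7/19) × (2/19) × (7/19) × (17/19) ≈ 0.000571344
Highest score → author D.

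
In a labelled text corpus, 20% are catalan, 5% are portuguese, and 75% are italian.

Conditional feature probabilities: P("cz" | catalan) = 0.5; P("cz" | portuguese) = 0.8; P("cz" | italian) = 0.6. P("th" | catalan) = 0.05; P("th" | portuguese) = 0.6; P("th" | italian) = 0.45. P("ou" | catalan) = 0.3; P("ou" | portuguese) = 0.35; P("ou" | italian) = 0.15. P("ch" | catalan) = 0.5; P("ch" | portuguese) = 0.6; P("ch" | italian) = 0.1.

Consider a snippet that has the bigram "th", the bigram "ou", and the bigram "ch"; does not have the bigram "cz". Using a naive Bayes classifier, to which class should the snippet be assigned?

italian

catalan: 0.2 × (1−0.5) × 0.05 × 0.3 × 0.5 = 0.00075
portuguese: 0.05 × (1−0.8) × 0.6 × 0.35 × 0.6 = 0.00126
italian: 0.75 × (1−0.6) × 0.45 × 0.15 × 0.1 = 0.002025
Highest score → italian.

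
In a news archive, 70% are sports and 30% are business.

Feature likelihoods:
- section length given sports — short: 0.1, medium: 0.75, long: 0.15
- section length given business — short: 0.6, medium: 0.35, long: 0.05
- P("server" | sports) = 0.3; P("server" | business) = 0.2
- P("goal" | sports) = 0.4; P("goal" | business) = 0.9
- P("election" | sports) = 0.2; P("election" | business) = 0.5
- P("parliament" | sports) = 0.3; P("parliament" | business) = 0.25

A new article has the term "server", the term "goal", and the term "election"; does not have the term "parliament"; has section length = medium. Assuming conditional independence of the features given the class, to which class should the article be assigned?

sports: 0.7 × 0.75 × 0.3 × 0.4 × 0.2 × (1−0.3) = 0.00882
business: 0.3 × 0.35 × 0.2 × 0.9 × 0.5 × (1−0.25) = 0.0070875
Highest score → sports.

sports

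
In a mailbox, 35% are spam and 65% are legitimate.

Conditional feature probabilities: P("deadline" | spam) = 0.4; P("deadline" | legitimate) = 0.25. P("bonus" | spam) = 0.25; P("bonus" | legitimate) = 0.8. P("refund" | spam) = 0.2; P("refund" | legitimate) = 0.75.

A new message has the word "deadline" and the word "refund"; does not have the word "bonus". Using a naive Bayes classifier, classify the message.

legitimate

spam: 0.35 × 0.4 × (1−0.25) × 0.2 = 0.021
legitimate: 0.65 × 0.25 × (1−0.8) × 0.75 = 0.024375
Highest score → legitimate.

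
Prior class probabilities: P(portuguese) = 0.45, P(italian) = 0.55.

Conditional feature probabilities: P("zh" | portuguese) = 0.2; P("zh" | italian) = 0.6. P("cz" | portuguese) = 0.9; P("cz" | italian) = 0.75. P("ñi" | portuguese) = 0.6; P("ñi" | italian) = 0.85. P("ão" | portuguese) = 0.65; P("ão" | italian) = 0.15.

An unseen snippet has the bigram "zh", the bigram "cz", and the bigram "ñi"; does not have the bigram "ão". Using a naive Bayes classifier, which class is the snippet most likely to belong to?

portuguese: 0.45 × 0.2 × 0.9 × 0.6 × (1−0.65) = 0.01701
italian: 0.55 × 0.6 × 0.75 × 0.85 × (1−0.15) = 0.17881875
Highest score → italian.

italian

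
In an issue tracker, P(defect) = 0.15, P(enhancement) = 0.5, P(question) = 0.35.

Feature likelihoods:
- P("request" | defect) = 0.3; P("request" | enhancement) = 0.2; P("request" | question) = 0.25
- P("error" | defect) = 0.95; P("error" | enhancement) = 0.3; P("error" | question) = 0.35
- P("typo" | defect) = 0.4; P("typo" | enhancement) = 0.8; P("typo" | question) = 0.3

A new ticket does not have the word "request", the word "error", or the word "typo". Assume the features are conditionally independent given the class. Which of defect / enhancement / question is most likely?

question

defect: 0.15 × (1−0.3) × (1−0.95) × (1−0.4) = 0.00315
enhancement: 0.5 × (1−0.2) × (1−0.3) × (1−0.8) = 0.056
question: 0.35 × (1−0.25) × (1−0.35) × (1−0.3) = 0.1194375
Highest score → question.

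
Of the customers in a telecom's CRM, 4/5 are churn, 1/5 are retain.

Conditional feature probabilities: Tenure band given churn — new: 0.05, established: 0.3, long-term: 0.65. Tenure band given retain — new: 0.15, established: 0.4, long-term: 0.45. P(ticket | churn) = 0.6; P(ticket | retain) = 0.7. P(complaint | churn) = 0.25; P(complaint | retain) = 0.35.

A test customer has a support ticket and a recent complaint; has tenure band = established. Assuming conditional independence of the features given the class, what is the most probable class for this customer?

churn

churn: 0.8 × 0.3 × 0.6 × 0.25 = 0.036
retain: 0.2 × 0.4 × 0.7 × 0.35 = 0.0196
Highest score → churn.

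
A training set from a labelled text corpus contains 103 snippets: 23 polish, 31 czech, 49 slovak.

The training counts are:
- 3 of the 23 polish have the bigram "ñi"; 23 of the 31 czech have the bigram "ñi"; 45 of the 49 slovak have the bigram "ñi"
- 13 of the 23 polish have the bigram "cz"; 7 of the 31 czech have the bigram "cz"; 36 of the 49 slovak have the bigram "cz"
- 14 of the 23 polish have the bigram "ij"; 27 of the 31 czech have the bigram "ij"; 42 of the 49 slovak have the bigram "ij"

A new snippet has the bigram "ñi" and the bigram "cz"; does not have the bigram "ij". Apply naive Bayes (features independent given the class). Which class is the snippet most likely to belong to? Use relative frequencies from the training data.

polish: (23/103) × (3/23) × (13/23) × (9/23) ≈ 0.0064419
czech: (31/103) × (23/31) × (7/31) × (4/31) ≈ 0.00650617
slovak: (49/103) × (45/49) × (36/49) × (7/49) ≈ 0.0458547
Highest score → slovak.

slovak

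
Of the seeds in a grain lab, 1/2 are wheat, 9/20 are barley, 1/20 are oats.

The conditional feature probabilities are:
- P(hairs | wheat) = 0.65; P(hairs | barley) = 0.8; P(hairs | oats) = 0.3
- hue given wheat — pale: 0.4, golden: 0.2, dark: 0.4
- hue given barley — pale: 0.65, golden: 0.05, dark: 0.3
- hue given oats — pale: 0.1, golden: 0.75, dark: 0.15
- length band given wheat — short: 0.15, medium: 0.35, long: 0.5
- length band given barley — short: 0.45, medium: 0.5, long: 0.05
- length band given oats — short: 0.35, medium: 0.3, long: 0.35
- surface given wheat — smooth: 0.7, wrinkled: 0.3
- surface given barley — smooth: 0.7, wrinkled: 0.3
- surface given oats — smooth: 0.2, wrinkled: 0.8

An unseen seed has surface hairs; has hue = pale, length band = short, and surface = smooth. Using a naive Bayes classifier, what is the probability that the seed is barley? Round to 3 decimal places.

wheat: 0.5 × 0.65 × 0.4 × 0.15 × 0.7 = 0.01365
barley: 0.45 × 0.8 × 0.65 × 0.45 × 0.7 = 0.07371
oats: 0.05 × 0.3 × 0.1 × 0.35 × 0.2 = 0.000105
P(barley | x) = 0.07371 / 0.087465 ≈ 0.843

0.843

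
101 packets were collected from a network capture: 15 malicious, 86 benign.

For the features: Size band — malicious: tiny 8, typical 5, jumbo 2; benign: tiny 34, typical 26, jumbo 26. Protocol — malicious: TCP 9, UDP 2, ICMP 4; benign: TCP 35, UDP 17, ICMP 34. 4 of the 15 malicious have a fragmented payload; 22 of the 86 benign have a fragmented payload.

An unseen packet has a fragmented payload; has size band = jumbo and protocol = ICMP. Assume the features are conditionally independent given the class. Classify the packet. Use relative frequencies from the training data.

benign

malicious: (15/101) × (2/15) × (4/15) × (4/15) ≈ 0.00140814
benign: (86/101) × (26/86) × (34/86) × (22/86) ≈ 0.0260349
Highest score → benign.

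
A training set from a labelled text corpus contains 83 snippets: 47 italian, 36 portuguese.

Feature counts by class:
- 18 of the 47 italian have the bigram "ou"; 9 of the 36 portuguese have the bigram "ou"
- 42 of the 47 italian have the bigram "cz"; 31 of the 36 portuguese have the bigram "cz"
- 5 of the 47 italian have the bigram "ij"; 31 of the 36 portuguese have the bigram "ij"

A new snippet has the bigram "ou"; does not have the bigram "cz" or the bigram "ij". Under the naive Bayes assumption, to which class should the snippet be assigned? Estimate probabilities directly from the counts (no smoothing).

italian: (47/83) × (18/47) × (5/47) × (42/47) ≈ 0.0206166
portuguese: (36/83) × (9/36) × (5/36) × (5/36) ≈ 0.0020917
Highest score → italian.

italian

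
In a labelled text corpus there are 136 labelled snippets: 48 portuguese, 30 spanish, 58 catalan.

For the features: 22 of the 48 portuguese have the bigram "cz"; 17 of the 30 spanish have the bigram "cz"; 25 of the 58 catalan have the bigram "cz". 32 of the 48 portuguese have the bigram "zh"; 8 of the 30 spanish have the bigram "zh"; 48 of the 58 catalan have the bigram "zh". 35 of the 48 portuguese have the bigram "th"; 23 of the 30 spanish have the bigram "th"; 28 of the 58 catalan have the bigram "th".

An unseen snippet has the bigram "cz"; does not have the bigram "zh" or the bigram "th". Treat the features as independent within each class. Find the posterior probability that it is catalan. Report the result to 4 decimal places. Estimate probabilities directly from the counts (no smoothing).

portuguese: (48/136) × (22/48) × (16/48) × (13/48) ≈ 0.0146038
spanish: (30/136) × (17/30) × (22/30) × (7/30) ≈ 0.0213889
catalan: (58/136) × (25/58) × (10/58) × (30/58) ≈ 0.0163933
P(catalan | x) = 0.0163933 / 0.052386 ≈ 0.3129

0.3129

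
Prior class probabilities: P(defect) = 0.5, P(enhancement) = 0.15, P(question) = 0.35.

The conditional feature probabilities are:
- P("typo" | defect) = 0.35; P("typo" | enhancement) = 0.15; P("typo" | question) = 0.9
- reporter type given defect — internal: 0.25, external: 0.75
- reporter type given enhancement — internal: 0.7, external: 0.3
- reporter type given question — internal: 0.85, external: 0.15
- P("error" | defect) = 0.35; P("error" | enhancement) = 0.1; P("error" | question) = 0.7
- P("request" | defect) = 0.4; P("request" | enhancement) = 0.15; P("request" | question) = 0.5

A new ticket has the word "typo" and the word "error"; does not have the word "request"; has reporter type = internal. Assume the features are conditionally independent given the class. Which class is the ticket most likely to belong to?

defect: 0.5 × 0.35 × 0.25 × 0.35 × (1−0.4) = 0.0091875
enhancement: 0.15 × 0.15 × 0.7 × 0.1 × (1−0.15) = 0.00133875
question: 0.35 × 0.9 × 0.85 × 0.7 × (1−0.5) = 0.0937125
Highest score → question.

question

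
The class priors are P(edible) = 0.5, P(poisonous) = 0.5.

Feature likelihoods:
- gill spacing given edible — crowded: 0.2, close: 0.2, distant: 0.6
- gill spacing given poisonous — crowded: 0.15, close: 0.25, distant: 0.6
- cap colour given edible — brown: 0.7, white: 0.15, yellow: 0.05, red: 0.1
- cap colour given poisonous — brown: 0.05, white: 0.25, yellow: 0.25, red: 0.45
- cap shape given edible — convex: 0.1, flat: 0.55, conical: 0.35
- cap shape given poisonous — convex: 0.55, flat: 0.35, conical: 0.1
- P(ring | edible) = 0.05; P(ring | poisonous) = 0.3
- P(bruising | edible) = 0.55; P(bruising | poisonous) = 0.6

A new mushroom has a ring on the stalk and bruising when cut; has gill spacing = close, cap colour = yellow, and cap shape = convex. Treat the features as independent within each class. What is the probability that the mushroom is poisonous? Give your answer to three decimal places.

edible: 0.5 × 0.2 × 0.05 × 0.1 × 0.05 × 0.55 = 0.00001375
poisonous: 0.5 × 0.25 × 0.25 × 0.55 × 0.3 × 0.6 = 0.00309375
P(poisonous | x) = 0.00309375 / 0.0031075 ≈ 0.996

0.996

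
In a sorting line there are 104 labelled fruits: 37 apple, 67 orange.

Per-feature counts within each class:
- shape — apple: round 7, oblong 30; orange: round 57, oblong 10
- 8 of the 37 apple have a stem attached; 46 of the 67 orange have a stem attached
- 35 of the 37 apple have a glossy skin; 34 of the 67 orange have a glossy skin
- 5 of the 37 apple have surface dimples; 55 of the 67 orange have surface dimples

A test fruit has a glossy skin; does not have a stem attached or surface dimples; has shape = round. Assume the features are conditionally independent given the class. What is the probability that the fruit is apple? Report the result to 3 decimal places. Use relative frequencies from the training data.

0.734

apple: (37/104) × (7/37) × (29/37) × (35/37) × (32/37) ≈ 0.0431594
orange: (67/104) × (57/67) × (21/67) × (34/67) × (12/67) ≈ 0.0156134
P(apple | x) = 0.0431594 / 0.0587728 ≈ 0.734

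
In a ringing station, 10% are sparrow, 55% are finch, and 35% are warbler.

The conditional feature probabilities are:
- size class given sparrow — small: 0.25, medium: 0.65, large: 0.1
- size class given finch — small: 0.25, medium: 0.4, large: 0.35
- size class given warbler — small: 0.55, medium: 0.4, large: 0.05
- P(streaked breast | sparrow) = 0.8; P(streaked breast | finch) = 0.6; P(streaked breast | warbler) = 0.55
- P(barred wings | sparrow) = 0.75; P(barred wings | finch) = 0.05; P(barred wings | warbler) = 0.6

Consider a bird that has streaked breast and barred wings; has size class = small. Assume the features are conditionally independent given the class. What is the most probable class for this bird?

warbler

sparrow: 0.1 × 0.25 × 0.8 × 0.75 = 0.015
finch: 0.55 × 0.25 × 0.6 × 0.05 = 0.004125
warbler: 0.35 × 0.55 × 0.55 × 0.6 = 0.063525
Highest score → warbler.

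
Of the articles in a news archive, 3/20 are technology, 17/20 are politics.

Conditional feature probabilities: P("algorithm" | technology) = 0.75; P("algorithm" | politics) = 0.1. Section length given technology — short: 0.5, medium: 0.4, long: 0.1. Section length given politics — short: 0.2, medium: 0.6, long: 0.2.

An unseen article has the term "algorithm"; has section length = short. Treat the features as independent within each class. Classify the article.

technology

technology: 0.15 × 0.75 × 0.5 = 0.05625
politics: 0.85 × 0.1 × 0.2 = 0.017
Highest score → technology.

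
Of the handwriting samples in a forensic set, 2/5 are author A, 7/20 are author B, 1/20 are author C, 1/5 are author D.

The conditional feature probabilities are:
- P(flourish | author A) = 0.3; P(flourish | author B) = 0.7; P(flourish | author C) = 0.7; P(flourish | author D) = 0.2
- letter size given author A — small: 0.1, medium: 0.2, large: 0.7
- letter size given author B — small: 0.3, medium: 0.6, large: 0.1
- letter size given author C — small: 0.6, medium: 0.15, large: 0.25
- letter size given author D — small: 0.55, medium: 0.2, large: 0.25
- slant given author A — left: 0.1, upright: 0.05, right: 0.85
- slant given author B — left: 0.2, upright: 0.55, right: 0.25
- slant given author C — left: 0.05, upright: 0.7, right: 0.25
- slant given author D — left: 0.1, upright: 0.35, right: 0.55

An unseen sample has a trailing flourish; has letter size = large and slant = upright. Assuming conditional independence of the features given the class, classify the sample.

author A: 0.4 × 0.3 × 0.7 × 0.05 = 0.0042
author B: 0.35 × 0.7 × 0.1 × 0.55 = 0.013475
author C: 0.05 × 0.7 × 0.25 × 0.7 = 0.006125
author D: 0.2 × 0.2 × 0.25 × 0.35 = 0.0035
Highest score → author B.

author B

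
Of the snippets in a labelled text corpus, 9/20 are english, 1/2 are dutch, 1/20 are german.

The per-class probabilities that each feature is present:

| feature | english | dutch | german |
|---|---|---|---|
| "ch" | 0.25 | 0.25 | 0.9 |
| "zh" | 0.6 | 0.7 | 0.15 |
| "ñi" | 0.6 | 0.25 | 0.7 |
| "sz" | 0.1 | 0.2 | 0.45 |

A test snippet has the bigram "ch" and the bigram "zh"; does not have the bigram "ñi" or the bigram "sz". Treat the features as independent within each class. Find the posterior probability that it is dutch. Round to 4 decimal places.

english: 0.45 × 0.25 × 0.6 × (1−0.6) × (1−0.1) = 0.0243
dutch: 0.5 × 0.25 × 0.7 × (1−0.25) × (1−0.2) = 0.0525
german: 0.05 × 0.9 × 0.15 × (1−0.7) × (1−0.45) = 0.00111375
P(dutch | x) = 0.0525 / 0.07791375 ≈ 0.6738

0.6738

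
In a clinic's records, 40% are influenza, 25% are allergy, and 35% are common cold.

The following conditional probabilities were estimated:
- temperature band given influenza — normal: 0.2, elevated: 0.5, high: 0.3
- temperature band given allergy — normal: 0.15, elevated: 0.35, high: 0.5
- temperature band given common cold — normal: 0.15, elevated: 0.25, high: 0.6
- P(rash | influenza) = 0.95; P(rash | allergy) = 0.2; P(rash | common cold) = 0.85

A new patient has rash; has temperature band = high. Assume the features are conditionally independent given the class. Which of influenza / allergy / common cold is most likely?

influenza: 0.4 × 0.3 × 0.95 = 0.114
allergy: 0.25 × 0.5 × 0.2 = 0.025
common cold: 0.35 × 0.6 × 0.85 = 0.1785
Highest score → common cold.

common cold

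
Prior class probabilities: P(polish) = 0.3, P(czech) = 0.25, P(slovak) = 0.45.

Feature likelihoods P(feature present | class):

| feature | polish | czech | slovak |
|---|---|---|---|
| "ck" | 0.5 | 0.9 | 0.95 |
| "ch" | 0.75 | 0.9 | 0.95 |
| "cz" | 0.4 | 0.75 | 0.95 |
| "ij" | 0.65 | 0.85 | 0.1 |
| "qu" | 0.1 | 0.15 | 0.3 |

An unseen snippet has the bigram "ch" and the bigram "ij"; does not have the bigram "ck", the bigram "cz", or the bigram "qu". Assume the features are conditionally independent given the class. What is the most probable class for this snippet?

polish

polish: 0.3 × (1−0.5) × 0.75 × (1−0.4) × 0.65 × (1−0.1) = 0.0394875
czech: 0.25 × (1−0.9) × 0.9 × (1−0.75) × 0.85 × (1−0.15) = 0.0040640625
slovak: 0.45 × (1−0.95) × 0.95 × (1−0.95) × 0.1 × (1−0.3) = 0.0000748125
Highest score → polish.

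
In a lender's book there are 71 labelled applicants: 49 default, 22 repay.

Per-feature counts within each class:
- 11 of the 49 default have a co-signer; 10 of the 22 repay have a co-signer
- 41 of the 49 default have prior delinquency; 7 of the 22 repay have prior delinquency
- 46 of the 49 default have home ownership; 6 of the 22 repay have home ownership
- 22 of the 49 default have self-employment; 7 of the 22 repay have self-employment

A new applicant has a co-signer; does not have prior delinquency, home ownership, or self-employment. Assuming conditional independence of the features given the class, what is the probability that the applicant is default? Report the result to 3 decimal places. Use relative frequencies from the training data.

default: (49/71) × (11/49) × (8/49) × (3/49) × (27/49) ≈ 0.000853338
repay: (22/71) × (10/22) × (15/22) × (16/22) × (15/22) ≈ 0.0476185
P(default | x) = 0.000853338 / 0.048471838 ≈ 0.018

0.018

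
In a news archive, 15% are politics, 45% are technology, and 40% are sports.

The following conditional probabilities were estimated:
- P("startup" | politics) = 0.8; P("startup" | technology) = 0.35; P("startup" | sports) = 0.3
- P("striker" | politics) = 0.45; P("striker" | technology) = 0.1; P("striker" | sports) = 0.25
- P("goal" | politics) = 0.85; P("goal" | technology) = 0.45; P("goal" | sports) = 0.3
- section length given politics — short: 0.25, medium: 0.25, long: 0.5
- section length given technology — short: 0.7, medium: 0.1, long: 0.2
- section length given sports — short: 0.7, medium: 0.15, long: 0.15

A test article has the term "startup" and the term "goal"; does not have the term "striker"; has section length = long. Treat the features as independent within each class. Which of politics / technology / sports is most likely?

politics: 0.15 × 0.8 × (1−0.45) × 0.85 × 0.5 = 0.02805
technology: 0.45 × 0.35 × (1−0.1) × 0.45 × 0.2 = 0.0127575
sports: 0.4 × 0.3 × (1−0.25) × 0.3 × 0.15 = 0.00405
Highest score → politics.

politics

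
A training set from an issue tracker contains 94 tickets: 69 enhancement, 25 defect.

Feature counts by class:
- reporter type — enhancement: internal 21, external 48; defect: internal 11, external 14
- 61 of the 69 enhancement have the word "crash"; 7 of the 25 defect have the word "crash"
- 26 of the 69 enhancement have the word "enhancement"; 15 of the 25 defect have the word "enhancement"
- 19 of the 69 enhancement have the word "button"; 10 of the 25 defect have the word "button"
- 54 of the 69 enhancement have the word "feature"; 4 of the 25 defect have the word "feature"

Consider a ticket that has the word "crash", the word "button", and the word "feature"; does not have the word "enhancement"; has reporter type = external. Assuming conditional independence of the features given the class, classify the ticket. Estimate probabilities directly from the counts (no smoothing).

enhancement

enhancement: (69/94) × (48/69) × (61/69) × (43/69) × (19/69) × (54/69) ≈ 0.0606265
defect: (25/94) × (14/25) × (7/25) × (10/25) × (10/25) × (4/25) ≈ 0.00106757
Highest score → enhancement.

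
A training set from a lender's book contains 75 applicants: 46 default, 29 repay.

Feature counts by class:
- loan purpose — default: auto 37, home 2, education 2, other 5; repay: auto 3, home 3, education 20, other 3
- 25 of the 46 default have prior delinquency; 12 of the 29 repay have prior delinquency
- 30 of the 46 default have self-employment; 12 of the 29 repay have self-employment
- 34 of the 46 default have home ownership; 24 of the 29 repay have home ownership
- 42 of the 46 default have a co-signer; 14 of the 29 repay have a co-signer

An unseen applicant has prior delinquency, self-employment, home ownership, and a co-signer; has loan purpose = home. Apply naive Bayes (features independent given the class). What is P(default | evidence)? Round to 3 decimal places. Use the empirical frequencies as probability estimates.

default: (46/75) × (2/46) × (25/46) × (30/46) × (34/46) × (42/46) ≈ 0.00637862
repay: (29/75) × (3/29) × (12/29) × (12/29) × (24/29) × (14/29) ≈ 0.00273634
P(default | x) = 0.00637862 / 0.00911496 ≈ 0.700

0.700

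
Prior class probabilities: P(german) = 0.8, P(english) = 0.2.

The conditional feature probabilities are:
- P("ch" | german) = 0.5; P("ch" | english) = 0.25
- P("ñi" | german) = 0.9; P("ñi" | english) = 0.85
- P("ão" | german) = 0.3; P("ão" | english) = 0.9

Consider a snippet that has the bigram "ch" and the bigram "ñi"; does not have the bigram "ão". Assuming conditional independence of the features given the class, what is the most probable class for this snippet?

german: 0.8 × 0.5 × 0.9 × (1−0.3) = 0.252
english: 0.2 × 0.25 × 0.85 × (1−0.9) = 0.00425
Highest score → german.

german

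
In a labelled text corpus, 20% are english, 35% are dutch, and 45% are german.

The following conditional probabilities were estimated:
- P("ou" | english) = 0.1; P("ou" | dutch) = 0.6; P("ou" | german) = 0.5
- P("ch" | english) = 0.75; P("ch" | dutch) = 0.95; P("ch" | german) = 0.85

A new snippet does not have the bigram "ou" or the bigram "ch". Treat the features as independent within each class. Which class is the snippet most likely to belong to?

english: 0.2 × (1−0.1) × (1−0.75) = 0.045
dutch: 0.35 × (1−0.6) × (1−0.95) = 0.007
german: 0.45 × (1−0.5) × (1−0.85) = 0.03375
Highest score → english.

english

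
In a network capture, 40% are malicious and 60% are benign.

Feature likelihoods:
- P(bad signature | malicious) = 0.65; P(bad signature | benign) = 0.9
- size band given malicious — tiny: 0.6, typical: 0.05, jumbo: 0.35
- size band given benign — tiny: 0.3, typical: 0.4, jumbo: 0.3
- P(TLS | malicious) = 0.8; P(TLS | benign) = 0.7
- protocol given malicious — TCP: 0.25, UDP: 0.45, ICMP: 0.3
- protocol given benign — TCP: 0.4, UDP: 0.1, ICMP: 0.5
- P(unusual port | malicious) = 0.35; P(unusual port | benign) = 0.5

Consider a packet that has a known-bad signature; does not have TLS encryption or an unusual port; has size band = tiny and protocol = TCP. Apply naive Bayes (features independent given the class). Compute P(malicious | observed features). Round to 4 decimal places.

malicious: 0.4 × 0.65 × 0.6 × (1−0.8) × 0.25 × (1−0.35) = 0.00507
benign: 0.6 × 0.9 × 0.3 × (1−0.7) × 0.4 × (1−0.5) = 0.00972
P(malicious | x) = 0.00507 / 0.01479 ≈ 0.3428

0.3428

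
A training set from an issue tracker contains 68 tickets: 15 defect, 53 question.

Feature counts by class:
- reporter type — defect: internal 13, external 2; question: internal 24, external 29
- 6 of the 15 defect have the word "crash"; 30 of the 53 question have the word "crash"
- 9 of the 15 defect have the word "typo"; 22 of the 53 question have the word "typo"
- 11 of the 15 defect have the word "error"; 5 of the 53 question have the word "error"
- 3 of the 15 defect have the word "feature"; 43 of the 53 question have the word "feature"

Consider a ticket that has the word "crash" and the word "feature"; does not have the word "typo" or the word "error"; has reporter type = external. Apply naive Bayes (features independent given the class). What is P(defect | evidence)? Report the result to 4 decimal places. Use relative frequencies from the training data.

defect: (15/68) × (2/15) × (6/15) × (6/15) × (4/15) × (3/15) ≈ 0.00025098
question: (53/68) × (29/53) × (30/53) × (31/53) × (48/53) × (43/53) ≈ 0.103748
P(defect | x) = 0.00025098 / 0.10399898 ≈ 0.0024

0.0024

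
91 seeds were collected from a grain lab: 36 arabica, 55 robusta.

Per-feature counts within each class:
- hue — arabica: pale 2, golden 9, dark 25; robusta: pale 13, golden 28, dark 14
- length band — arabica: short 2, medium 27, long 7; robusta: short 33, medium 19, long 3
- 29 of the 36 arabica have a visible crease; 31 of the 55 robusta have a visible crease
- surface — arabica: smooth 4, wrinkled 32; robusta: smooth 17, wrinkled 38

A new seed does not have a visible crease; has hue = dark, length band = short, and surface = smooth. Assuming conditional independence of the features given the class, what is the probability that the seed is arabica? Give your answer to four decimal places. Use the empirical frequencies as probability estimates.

arabica: (36/91) × (25/36) × (2/36) × (7/36) × (4/36) ≈ 0.000329746
robusta: (55/91) × (14/55) × (33/55) × (24/55) × (17/55) ≈ 0.0124501
P(arabica | x) = 0.000329746 / 0.012779846 ≈ 0.0258

0.0258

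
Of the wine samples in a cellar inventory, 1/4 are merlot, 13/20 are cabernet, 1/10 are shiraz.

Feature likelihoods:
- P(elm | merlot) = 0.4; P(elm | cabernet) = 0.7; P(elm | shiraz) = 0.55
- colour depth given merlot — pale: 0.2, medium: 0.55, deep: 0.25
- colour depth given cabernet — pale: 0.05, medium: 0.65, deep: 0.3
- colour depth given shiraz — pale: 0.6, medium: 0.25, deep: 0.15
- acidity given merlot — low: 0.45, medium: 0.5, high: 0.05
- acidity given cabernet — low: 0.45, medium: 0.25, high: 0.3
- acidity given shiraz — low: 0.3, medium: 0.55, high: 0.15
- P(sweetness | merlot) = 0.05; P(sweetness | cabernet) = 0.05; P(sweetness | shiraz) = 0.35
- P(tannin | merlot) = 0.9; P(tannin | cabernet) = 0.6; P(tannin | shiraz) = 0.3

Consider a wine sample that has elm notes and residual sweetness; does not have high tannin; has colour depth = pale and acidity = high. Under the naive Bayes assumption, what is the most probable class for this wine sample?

shiraz

merlot: 0.25 × 0.4 × 0.2 × 0.05 × 0.05 × (1−0.9) = 0.000005
cabernet: 0.65 × 0.7 × 0.05 × 0.3 × 0.05 × (1−0.6) = 0.0001365
shiraz: 0.1 × 0.55 × 0.6 × 0.15 × 0.35 × (1−0.3) = 0.00121275
Highest score → shiraz.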